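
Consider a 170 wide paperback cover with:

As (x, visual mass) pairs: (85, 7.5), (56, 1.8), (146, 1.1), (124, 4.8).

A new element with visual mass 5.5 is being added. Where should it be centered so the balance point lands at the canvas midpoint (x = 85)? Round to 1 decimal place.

x ≈ 48.3

New total weight: (7.5 + 1.8 + 1.1 + 4.8) + 5.5 = 20.7.
Along x: (1494.1 + 5.5·x) / 20.7 = 85 (existing moment 7.5·85 + 1.8·56 + 1.1·146 + 4.8·124 = 1494.1) ⇒ x = (1759.5 − 1494.1) / 5.5 ≈ 48.25.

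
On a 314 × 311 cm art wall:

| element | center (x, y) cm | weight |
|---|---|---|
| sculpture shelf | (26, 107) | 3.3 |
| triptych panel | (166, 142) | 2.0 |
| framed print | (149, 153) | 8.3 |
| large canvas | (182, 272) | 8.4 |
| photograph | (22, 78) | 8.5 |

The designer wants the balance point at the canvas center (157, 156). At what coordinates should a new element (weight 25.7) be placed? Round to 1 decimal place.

With the new element, Σw becomes 3.3 + 2.0 + 8.3 + 8.4 + 8.5 + 25.7 = 56.2.
Along x: (3370.3 + 25.7·x) / 56.2 = 157 (existing moment 3.3·26 + 2.0·166 + 8.3·149 + 8.4·182 + 8.5·22 = 3370.3) ⇒ x = (8823.4 − 3370.3) / 25.7 ≈ 212.18.
Along y: (4854.8 + 25.7·y) / 56.2 = 156 (existing moment 3.3·107 + 2.0·142 + 8.3·153 + 8.4·272 + 8.5·78 = 4854.8) ⇒ y = (8767.2 − 4854.8) / 25.7 ≈ 152.23.

(212.2, 152.2)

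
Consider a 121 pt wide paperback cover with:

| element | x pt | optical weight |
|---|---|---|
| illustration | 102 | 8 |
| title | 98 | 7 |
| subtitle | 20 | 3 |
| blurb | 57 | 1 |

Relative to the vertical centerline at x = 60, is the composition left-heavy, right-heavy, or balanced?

Total weight = 8 + 7 + 3 + 1 = 19.
x: (8·102 + 7·98 + 3·20 + 1·57) / 19 = 1619 / 19 ≈ 85.21
85.2 vs midline 60 → right-heavy.

right-heavy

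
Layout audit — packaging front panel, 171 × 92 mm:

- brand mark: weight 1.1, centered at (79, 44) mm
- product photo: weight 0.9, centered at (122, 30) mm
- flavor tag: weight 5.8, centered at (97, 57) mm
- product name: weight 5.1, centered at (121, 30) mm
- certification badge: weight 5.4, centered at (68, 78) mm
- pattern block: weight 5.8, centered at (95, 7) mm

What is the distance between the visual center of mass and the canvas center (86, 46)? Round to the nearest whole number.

Σw = 1.1 + 0.9 + 5.8 + 5.1 + 5.4 + 5.8 = 24.1.
x: (1.1·79 + 0.9·122 + 5.8·97 + 5.1·121 + 5.4·68 + 5.8·95) / 24.1 = 2294.6 / 24.1 ≈ 95.21
y: (1.1·44 + 0.9·30 + 5.8·57 + 5.1·30 + 5.4·78 + 5.8·7) / 24.1 = 1020.8 / 24.1 ≈ 42.36
Offset from (86, 46): Δx ≈ 9.21, Δy ≈ -3.64; distance = √(Δx² + Δy²) ≈ 9.91.

≈ 10 mm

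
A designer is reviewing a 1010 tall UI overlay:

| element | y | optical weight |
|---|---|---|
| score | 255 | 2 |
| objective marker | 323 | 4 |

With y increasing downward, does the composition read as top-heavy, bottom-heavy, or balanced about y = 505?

Total weight = 2 + 4 = 6.
Σw·y = 2·255 + 4·323 = 1802, so ȳ = 1802/6 ≈ 300.33.
300.3 lies above (smaller y than) the midline 505, so the layout is top-heavy.

top-heavy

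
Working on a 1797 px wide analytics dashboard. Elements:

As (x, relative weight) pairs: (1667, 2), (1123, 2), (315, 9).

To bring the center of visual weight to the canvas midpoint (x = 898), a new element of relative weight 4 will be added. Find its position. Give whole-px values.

x ≈ 1713

With the new element, Σw becomes 2 + 2 + 9 + 4 = 17.
x: target moment 17×898 = 15266; current 2·1667 + 2·1123 + 9·315 = 8415; the new element supplies 6851, so x = 6851/4 ≈ 1712.75.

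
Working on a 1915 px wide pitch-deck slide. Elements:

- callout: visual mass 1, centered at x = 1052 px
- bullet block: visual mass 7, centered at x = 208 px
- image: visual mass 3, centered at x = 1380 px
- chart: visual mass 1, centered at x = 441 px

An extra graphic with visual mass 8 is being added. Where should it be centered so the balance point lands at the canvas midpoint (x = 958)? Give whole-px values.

New total weight: (1 + 7 + 3 + 1) + 8 = 20.
x: target moment 20×958 = 19160; current 1·1052 + 7·208 + 3·1380 + 1·441 = 7089; the extra graphic supplies 12071, so x = 12071/8 ≈ 1508.88.

x ≈ 1509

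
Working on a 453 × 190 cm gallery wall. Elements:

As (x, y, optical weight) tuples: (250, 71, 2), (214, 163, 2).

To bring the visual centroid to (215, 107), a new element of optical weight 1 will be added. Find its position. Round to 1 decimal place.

(147.0, 67.0)

With the new element, Σw becomes 2 + 2 + 1 = 5.
Along x: (928 + 1·x) / 5 = 215 (existing moment 2·250 + 2·214 = 928) ⇒ x = (1075 − 928) / 1 ≈ 147.00.
Along y: (468 + 1·y) / 5 = 107 (existing moment 2·71 + 2·163 = 468) ⇒ y = (535 − 468) / 1 ≈ 67.00.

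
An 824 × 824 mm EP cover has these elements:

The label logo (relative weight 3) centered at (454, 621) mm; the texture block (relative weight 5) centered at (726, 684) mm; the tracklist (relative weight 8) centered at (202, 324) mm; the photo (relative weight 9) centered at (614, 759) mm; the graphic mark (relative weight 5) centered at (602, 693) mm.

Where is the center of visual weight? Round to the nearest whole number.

(505, 606)

Total weight = 3 + 5 + 8 + 9 + 5 = 30.
x: (3·454 + 5·726 + 8·202 + 9·614 + 5·602) / 30 = 15144 / 30 ≈ 504.80
y: (3·621 + 5·684 + 8·324 + 9·759 + 5·693) / 30 = 18171 / 30 ≈ 605.70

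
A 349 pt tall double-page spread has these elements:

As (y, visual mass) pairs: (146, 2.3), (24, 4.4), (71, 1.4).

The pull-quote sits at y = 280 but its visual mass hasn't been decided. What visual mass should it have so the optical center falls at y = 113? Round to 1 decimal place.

Existing Σw = 8.1 (2.3 + 4.4 + 1.4); existing moment 2.3·146 + 4.4·24 + 1.4·71 = 540.8.
Balance at y = 113 requires (540.8 + w·280) / (8.1 + w) = 113.
Solving: w = (113·8.1 − 540.8) / (280 − 113) = 374.5 / 167 ≈ 2.24.

w ≈ 2.2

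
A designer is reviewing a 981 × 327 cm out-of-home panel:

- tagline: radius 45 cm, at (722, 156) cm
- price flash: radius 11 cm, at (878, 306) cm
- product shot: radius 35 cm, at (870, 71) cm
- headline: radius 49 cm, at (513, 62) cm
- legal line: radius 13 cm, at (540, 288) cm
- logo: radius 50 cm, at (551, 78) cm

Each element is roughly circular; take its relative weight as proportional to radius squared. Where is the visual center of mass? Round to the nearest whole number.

(632, 99)

r² weights: tagline 45² = 2025, price flash 11² = 121, product shot 35² = 1225, headline 49² = 2401, legal line 13² = 169, logo 50² = 2500. Total = 8441.
Σw·x = 5334511; x̄ = 5334511/8441 ≈ 631.98.
y: moment 832435 / weight 8441 ≈ 98.62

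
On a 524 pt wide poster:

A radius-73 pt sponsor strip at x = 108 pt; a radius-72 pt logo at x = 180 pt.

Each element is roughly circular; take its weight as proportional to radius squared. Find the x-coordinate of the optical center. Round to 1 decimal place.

r² weights: sponsor strip 73² = 5329, logo 72² = 5184. Total = 10513.
x: (5329·108 + 5184·180) / 10513 = 1508652 / 10513 ≈ 143.50

x ≈ 143.5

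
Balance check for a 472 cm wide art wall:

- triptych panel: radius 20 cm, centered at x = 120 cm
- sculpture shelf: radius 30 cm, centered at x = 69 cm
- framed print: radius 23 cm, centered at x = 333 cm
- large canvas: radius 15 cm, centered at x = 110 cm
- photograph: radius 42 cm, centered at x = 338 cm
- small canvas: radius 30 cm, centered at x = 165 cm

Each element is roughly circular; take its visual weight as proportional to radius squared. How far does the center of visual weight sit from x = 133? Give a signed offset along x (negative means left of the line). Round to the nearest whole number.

r² weights: triptych panel 20² = 400, sculpture shelf 30² = 900, framed print 23² = 529, large canvas 15² = 225, photograph 42² = 1764, small canvas 30² = 900. Total = 4718.
x-moment: 400·120 + 900·69 + 529·333 + 225·110 + 1764·338 + 900·165 = 1055739; centroid 1055739/4718 ≈ 223.77.
Offset from x = 133: 223.77 − 133 ≈ 90.77.

≈ 91 cm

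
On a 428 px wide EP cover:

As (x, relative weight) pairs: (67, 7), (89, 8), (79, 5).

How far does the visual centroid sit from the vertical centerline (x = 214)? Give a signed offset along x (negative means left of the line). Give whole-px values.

Σw = 7 + 8 + 5 = 20.
x-moment: 7·67 + 8·89 + 5·79 = 1576; centroid 1576/20 ≈ 78.80.
Difference: 78.80 − 214 ≈ -135.20.

≈ -135 px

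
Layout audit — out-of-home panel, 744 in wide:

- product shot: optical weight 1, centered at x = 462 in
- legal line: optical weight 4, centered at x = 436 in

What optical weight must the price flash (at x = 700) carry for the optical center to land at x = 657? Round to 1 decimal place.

Fixed elements: Σw = 1 + 4 = 5, Σw·x = 1·462 + 4·436 = 2206.
Balance at x = 657 requires (2206 + w·700) / (5 + w) = 657.
Rearranging, w·(700 − 657) = 657·5 − 2206 = 1079, so w ≈ 1079/43 = 25.09.

w ≈ 25.1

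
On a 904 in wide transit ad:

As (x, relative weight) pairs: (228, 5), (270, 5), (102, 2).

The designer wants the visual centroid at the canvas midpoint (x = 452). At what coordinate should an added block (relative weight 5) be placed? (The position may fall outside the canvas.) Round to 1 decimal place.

x ≈ 998.0

After adding the added block, total weight = 5 + 5 + 2 + 5 = 17.
x: target moment 17×452 = 7684; current 5·228 + 5·270 + 2·102 = 2694; the added block supplies 4990, so x = 4990/5 ≈ 998.00.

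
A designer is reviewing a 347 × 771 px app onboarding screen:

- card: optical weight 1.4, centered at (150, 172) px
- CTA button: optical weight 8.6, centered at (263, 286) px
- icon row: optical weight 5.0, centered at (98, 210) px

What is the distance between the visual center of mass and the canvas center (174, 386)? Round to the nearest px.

≈ 138 px

Total weight = 1.4 + 8.6 + 5.0 = 15.0.
Σw·x = 1.4·150 + 8.6·263 + 5.0·98 = 2961.8, so x̄ = 2961.8/15.0 ≈ 197.45.
Σw·y = 1.4·172 + 8.6·286 + 5.0·210 = 3750.4, so ȳ = 3750.4/15.0 ≈ 250.03.
From (174, 386): dx = 23.45, dy = -135.97, so the distance is √(dx²+dy²) ≈ 137.98.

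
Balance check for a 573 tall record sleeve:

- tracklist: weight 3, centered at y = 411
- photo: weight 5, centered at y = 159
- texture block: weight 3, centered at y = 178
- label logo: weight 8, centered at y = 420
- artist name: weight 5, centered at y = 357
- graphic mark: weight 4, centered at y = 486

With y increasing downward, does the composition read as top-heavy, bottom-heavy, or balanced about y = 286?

bottom-heavy

Weights sum to 3 + 5 + 3 + 8 + 5 + 4 = 28.
y: (3·411 + 5·159 + 3·178 + 8·420 + 5·357 + 4·486) / 28 = 9651 / 28 ≈ 344.68
344.7 lies below (larger y than) the midline 286, so the layout is bottom-heavy.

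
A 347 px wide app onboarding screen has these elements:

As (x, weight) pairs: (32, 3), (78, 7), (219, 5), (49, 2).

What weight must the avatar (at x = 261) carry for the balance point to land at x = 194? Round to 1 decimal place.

w ≈ 21.8

Known weights sum to 3 + 7 + 5 + 2 = 17; their moment is 3·32 + 7·78 + 5·219 + 2·49 = 1835.
Set Σw·x/Σw = 194: (1835 + 261w) = 194·(17 + w).
Rearranging, w·(261 − 194) = 194·17 − 1835 = 1463, so w ≈ 1463/67 = 21.84.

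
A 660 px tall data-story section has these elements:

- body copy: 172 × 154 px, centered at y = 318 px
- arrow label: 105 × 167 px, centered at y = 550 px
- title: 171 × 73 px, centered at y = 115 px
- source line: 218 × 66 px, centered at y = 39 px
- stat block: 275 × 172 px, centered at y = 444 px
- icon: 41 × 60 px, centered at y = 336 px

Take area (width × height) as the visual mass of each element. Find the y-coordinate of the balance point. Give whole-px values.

y ≈ 347

Areas → weights: body copy 172·154 = 26488, arrow label 105·167 = 17535, title 171·73 = 12483, source line 218·66 = 14388, stat block 275·172 = 47300, icon 41·60 = 2460; Σw = 120654.
y-moment: 26488·318 + 17535·550 + 12483·115 + 14388·39 + 47300·444 + 2460·336 = 41891871; centroid 41891871/120654 ≈ 347.21.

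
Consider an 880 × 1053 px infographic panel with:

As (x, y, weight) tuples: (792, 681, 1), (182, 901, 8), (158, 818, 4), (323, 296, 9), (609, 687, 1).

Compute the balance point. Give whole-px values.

(278, 631)

Σw = 1 + 8 + 4 + 9 + 1 = 23.
x: (1·792 + 8·182 + 4·158 + 9·323 + 1·609) / 23 = 6396 / 23 ≈ 278.09
y: (1·681 + 8·901 + 4·818 + 9·296 + 1·687) / 23 = 14512 / 23 ≈ 630.96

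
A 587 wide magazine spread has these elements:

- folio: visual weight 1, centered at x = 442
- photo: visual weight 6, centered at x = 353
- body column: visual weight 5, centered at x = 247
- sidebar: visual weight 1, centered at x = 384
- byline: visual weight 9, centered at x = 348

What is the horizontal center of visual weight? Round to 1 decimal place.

x ≈ 332.3

Total weight = 1 + 6 + 5 + 1 + 9 = 22.
Σw·x = 1·442 + 6·353 + 5·247 + 1·384 + 9·348 = 7311, so x̄ = 7311/22 ≈ 332.32.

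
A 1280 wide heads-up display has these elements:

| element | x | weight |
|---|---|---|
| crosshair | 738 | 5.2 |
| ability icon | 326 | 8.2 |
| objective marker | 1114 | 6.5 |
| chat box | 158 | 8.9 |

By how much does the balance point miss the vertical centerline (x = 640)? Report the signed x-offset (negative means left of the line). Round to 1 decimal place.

≈ -113.7

Weights sum to 5.2 + 8.2 + 6.5 + 8.9 = 28.8.
x-moment: 5.2·738 + 8.2·326 + 6.5·1114 + 8.9·158 = 15158.0; centroid 15158.0/28.8 ≈ 526.32.
Against x = 640, that's 526.32 − 640 = -113.68.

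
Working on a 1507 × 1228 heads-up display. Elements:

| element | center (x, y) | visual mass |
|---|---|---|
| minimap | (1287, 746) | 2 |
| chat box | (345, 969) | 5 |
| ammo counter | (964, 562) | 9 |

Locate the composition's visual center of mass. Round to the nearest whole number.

(811, 712)

Weights sum to 2 + 5 + 9 = 16.
x: (2·1287 + 5·345 + 9·964) / 16 = 12975 / 16 ≈ 810.94
y: (2·746 + 5·969 + 9·562) / 16 = 11395 / 16 ≈ 712.19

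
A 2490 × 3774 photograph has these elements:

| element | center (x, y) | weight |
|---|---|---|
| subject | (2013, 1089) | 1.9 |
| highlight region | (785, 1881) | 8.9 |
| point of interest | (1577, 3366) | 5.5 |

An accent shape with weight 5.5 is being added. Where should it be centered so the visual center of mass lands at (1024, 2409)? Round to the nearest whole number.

(516, 2762)

After adding the accent shape, total weight = 1.9 + 8.9 + 5.5 + 5.5 = 21.8.
x: target moment 21.8×1024 = 22323.2; current 1.9·2013 + 8.9·785 + 5.5·1577 = 19484.7; the accent shape supplies 2838.5, so x = 2838.5/5.5 ≈ 516.09.
y: target moment 21.8×2409 = 52516.2; current 1.9·1089 + 8.9·1881 + 5.5·3366 = 37323.0; the accent shape supplies 15193.2, so y = 15193.2/5.5 ≈ 2762.40.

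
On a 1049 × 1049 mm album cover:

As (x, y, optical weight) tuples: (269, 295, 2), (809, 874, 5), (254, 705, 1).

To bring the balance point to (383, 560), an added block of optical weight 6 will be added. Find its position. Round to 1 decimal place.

After adding the added block, total weight = 2 + 5 + 1 + 6 = 14.
Along x: (4837 + 6·x) / 14 = 383 (existing moment 2·269 + 5·809 + 1·254 = 4837) ⇒ x = (5362 − 4837) / 6 ≈ 87.50.
Along y: (5665 + 6·y) / 14 = 560 (existing moment 2·295 + 5·874 + 1·705 = 5665) ⇒ y = (7840 − 5665) / 6 ≈ 362.50.

(87.5, 362.5)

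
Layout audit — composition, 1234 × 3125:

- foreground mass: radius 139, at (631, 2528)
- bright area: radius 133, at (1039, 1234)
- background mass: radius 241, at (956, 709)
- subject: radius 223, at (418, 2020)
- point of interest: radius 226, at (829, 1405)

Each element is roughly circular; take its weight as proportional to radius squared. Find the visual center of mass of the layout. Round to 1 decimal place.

(761.8, 1450.1)

Weights ∝ r²: foreground mass 139² = 19321, bright area 133² = 17689, background mass 241² = 58081, subject 223² = 49729, point of interest 226² = 51076; Σw = 195896.
x-moment: 19321·631 + 17689·1039 + 58081·956 + 49729·418 + 51076·829 = 149224584; centroid 149224584/195896 ≈ 761.75.
y-moment: 19321·2528 + 17689·1234 + 58081·709 + 49729·2020 + 51076·1405 = 284065503; centroid 284065503/195896 ≈ 1450.08.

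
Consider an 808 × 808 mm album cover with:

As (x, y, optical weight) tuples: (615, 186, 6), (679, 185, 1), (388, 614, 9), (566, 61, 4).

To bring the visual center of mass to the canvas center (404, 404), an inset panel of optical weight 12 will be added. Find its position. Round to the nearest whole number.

With the inset panel, Σw becomes 6 + 1 + 9 + 4 + 12 = 32.
x: target moment 32×404 = 12928; current 6·615 + 1·679 + 9·388 + 4·566 = 10125; the inset panel supplies 2803, so x = 2803/12 ≈ 233.58.
y: target moment 32×404 = 12928; current 6·186 + 1·185 + 9·614 + 4·61 = 7071; the inset panel supplies 5857, so y = 5857/12 ≈ 488.08.

(234, 488)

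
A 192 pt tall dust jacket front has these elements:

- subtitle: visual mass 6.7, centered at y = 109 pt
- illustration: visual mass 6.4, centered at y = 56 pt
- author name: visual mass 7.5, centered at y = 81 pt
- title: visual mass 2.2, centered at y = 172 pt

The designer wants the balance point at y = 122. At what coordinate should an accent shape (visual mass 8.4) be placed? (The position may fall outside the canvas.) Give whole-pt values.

New total weight: (6.7 + 6.4 + 7.5 + 2.2) + 8.4 = 31.2.
y: need Σw·y = 31.2·122 = 3806.4. Existing = 6.7·109 + 6.4·56 + 7.5·81 + 2.2·172 = 2074.6. Remainder 1731.8 / 8.4 ≈ 206.17.

y ≈ 206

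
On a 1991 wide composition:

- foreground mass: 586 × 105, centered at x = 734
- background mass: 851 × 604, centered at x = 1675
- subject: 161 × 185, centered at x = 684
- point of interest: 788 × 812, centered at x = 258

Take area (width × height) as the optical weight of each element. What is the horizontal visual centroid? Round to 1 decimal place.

x ≈ 876.6

Areas → weights: foreground mass 586·105 = 61530, background mass 851·604 = 514004, subject 161·185 = 29785, point of interest 788·812 = 639856; Σw = 1245175.
x-moment: 61530·734 + 514004·1675 + 29785·684 + 639856·258 = 1091575508; centroid 1091575508/1245175 ≈ 876.64.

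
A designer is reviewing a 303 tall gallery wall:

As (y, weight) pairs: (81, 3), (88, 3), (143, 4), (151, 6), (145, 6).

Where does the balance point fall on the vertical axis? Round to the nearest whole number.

Total weight = 3 + 3 + 4 + 6 + 6 = 22.
y: (3·81 + 3·88 + 4·143 + 6·151 + 6·145) / 22 = 2855 / 22 ≈ 129.77

y ≈ 130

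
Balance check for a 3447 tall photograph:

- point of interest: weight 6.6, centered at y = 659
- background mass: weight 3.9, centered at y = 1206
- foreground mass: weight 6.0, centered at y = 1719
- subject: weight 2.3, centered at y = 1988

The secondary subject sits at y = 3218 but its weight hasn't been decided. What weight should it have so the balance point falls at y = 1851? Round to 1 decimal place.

Fixed elements: Σw = 6.6 + 3.9 + 6.0 + 2.3 = 18.8, Σw·y = 6.6·659 + 3.9·1206 + 6.0·1719 + 2.3·1988 = 23939.2.
Balance at y = 1851 requires (23939.2 + w·3218) / (18.8 + w) = 1851.
So w = (1851·18.8 − 23939.2)/(3218 − 1851) = 10859.6/1367 ≈ 7.94.

w ≈ 7.9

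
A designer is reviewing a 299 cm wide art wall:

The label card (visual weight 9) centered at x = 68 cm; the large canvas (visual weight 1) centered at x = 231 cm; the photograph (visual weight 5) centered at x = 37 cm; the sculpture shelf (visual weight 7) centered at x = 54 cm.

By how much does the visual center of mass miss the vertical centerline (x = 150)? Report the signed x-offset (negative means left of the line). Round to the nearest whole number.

Σw = 9 + 1 + 5 + 7 = 22.
x: (9·68 + 1·231 + 5·37 + 7·54) / 22 = 1406 / 22 ≈ 63.91
Difference: 63.91 − 150 ≈ -86.09.

≈ -86 cm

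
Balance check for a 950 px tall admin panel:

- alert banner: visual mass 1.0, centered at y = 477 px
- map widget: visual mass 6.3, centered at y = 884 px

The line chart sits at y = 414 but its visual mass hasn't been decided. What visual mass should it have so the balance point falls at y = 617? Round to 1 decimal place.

w ≈ 7.6

Fixed elements: Σw = 1.0 + 6.3 = 7.3, Σw·y = 1.0·477 + 6.3·884 = 6046.2.
Balance at y = 617 requires (6046.2 + w·414) / (7.3 + w) = 617.
Solving: w = (617·7.3 − 6046.2) / (414 − 617) = -1542.1 / -203 ≈ 7.60.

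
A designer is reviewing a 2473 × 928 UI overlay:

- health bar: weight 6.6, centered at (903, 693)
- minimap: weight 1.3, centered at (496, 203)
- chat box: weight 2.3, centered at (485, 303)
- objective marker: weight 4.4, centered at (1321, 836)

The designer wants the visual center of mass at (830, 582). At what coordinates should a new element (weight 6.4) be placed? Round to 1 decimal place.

New total weight: (6.6 + 1.3 + 2.3 + 4.4) + 6.4 = 21.0.
x: need Σw·x = 21.0·830 = 17430.0. Existing = 6.6·903 + 1.3·496 + 2.3·485 + 4.4·1321 = 13532.5. Remainder 3897.5 / 6.4 ≈ 608.98.
y: need Σw·y = 21.0·582 = 12222.0. Existing = 6.6·693 + 1.3·203 + 2.3·303 + 4.4·836 = 9213.0. Remainder 3009.0 / 6.4 ≈ 470.16.

(609.0, 470.2)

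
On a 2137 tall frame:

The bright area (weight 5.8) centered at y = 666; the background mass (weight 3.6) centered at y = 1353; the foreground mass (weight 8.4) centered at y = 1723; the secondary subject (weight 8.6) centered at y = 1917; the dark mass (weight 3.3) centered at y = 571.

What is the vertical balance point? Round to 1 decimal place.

Total weight = 5.8 + 3.6 + 8.4 + 8.6 + 3.3 = 29.7.
Σw·y = 5.8·666 + 3.6·1353 + 8.4·1723 + 8.6·1917 + 3.3·571 = 41577.3, so ȳ = 41577.3/29.7 ≈ 1399.91.

y ≈ 1399.9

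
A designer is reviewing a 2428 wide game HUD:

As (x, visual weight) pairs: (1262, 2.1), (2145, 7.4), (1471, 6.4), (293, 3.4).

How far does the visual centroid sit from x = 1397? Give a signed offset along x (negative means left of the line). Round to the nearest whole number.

≈ 102

Total weight = 2.1 + 7.4 + 6.4 + 3.4 = 19.3.
x: (2.1·1262 + 7.4·2145 + 6.4·1471 + 3.4·293) / 19.3 = 28933.8 / 19.3 ≈ 1499.16
Offset from x = 1397: 1499.16 − 1397 ≈ 102.16.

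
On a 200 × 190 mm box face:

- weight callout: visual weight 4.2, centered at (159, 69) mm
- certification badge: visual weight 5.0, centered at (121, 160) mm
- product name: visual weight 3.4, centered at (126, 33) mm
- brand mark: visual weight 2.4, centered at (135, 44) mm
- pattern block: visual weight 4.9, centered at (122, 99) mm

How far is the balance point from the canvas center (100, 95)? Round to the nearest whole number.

≈ 32 mm

Total weight = 4.2 + 5.0 + 3.4 + 2.4 + 4.9 = 19.9.
x: (4.2·159 + 5.0·121 + 3.4·126 + 2.4·135 + 4.9·122) / 19.9 = 2623.0 / 19.9 ≈ 131.81
y: (4.2·69 + 5.0·160 + 3.4·33 + 2.4·44 + 4.9·99) / 19.9 = 1792.7 / 19.9 ≈ 90.09
Relative to (100, 95): Δ = (31.81, -4.91); |Δ| = √(31.81² + -4.91²) ≈ 32.19.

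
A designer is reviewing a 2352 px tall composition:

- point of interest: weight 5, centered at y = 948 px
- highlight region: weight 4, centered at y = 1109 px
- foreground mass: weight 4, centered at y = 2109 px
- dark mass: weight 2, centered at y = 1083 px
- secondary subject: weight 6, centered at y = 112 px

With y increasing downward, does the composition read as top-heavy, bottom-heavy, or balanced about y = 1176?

Weights sum to 5 + 4 + 4 + 2 + 6 = 21.
Σw·y = 5·948 + 4·1109 + 4·2109 + 2·1083 + 6·112 = 20450, so ȳ = 20450/21 ≈ 973.81.
973.8 vs midline 1176 → top-heavy.

top-heavy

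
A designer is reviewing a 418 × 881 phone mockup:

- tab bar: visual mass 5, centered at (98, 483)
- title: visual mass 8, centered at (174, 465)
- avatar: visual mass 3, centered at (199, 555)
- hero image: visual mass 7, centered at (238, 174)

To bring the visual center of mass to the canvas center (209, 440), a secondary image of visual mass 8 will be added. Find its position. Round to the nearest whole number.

(292, 578)

After adding the secondary image, total weight = 5 + 8 + 3 + 7 + 8 = 31.
Along x: (4145 + 8·x) / 31 = 209 (existing moment 5·98 + 8·174 + 3·199 + 7·238 = 4145) ⇒ x = (6479 − 4145) / 8 ≈ 291.75.
Along y: (9018 + 8·y) / 31 = 440 (existing moment 5·483 + 8·465 + 3·555 + 7·174 = 9018) ⇒ y = (13640 − 9018) / 8 ≈ 577.75.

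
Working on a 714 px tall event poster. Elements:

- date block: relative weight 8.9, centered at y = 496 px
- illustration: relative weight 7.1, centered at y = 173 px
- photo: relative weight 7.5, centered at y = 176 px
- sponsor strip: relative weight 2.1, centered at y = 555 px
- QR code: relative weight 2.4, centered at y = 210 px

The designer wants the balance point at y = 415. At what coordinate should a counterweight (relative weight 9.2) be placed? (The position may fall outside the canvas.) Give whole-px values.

After adding the counterweight, total weight = 8.9 + 7.1 + 7.5 + 2.1 + 2.4 + 9.2 = 37.2.
y: need Σw·y = 37.2·415 = 15438.0. Existing = 8.9·496 + 7.1·173 + 7.5·176 + 2.1·555 + 2.4·210 = 8632.2. Remainder 6805.8 / 9.2 ≈ 739.76.

y ≈ 740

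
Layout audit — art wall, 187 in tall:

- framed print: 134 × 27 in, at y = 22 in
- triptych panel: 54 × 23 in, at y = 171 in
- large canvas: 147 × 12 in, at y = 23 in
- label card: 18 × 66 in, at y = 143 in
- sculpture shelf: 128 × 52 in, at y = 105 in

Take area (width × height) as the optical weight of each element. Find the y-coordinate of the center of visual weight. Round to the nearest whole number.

Taking area as weight: framed print 134·27 = 3618, triptych panel 54·23 = 1242, large canvas 147·12 = 1764, label card 18·66 = 1188, sculpture shelf 128·52 = 6656. Sum 14468.
Σw·y = 3618·22 + 1242·171 + 1764·23 + 1188·143 + 6656·105 = 1201314, so ȳ = 1201314/14468 ≈ 83.03.

y ≈ 83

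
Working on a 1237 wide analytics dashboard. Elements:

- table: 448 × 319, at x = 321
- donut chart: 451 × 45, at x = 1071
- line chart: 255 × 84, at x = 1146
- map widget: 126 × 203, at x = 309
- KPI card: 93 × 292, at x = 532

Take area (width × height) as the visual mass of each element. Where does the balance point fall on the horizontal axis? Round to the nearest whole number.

x ≈ 482

Areas → weights: table 448·319 = 142912, donut chart 451·45 = 20295, line chart 255·84 = 21420, map widget 126·203 = 25578, KPI card 93·292 = 27156; Σw = 237361.
x: (142912·321 + 20295·1071 + 21420·1146 + 25578·309 + 27156·532) / 237361 = 114508611 / 237361 ≈ 482.42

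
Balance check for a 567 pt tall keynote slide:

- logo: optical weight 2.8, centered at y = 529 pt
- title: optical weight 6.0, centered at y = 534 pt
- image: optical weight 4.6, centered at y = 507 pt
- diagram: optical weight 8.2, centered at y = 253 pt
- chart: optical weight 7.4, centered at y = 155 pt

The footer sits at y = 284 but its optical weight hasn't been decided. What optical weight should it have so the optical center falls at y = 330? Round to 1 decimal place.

w ≈ 14.5

Existing Σw = 29.0 (2.8 + 6.0 + 4.6 + 8.2 + 7.4); existing moment 2.8·529 + 6.0·534 + 4.6·507 + 8.2·253 + 7.4·155 = 10239.0.
Balance at y = 330 requires (10239.0 + w·284) / (29.0 + w) = 330.
So w = (330·29.0 − 10239.0)/(284 − 330) = -669.0/-46 ≈ 14.54.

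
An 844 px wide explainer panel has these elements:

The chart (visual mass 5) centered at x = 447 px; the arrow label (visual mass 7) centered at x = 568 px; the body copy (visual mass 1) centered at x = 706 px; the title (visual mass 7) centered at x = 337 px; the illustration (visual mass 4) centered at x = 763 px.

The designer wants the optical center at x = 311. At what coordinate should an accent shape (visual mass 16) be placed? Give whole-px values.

After adding the accent shape, total weight = 5 + 7 + 1 + 7 + 4 + 16 = 40.
x: target moment 40×311 = 12440; current 5·447 + 7·568 + 1·706 + 7·337 + 4·763 = 12328; the accent shape supplies 112, so x = 112/16 ≈ 7.00.

x ≈ 7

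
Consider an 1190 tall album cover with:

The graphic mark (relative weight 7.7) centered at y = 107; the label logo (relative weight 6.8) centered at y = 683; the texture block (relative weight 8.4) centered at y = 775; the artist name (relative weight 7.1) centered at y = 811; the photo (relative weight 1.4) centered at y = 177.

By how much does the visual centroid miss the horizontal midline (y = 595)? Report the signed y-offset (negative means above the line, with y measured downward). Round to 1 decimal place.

≈ -22.3

Total weight = 7.7 + 6.8 + 8.4 + 7.1 + 1.4 = 31.4.
y: (7.7·107 + 6.8·683 + 8.4·775 + 7.1·811 + 1.4·177) / 31.4 = 17984.2 / 31.4 ≈ 572.75
Difference: 572.75 − 595 ≈ -22.25.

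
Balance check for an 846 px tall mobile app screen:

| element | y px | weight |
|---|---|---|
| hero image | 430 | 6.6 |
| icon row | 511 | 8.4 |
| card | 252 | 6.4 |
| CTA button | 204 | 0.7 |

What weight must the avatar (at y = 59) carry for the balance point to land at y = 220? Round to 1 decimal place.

Known weights sum to 6.6 + 8.4 + 6.4 + 0.7 = 22.1; their moment is 6.6·430 + 8.4·511 + 6.4·252 + 0.7·204 = 8886.0.
Set Σw·y/Σw = 220: (8886.0 + 59w) = 220·(22.1 + w).
Solving: w = (220·22.1 − 8886.0) / (59 − 220) = -4024.0 / -161 ≈ 24.99.

w ≈ 25.0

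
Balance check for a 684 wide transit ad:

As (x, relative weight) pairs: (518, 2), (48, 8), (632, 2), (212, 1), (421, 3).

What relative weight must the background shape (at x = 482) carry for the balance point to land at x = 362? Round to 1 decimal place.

w ≈ 13.6

Existing Σw = 16 (2 + 8 + 2 + 1 + 3); existing moment 2·518 + 8·48 + 2·632 + 1·212 + 3·421 = 4159.
Set Σw·x/Σw = 362: (4159 + 482w) = 362·(16 + w).
So w = (362·16 − 4159)/(482 − 362) = 1633/120 ≈ 13.61.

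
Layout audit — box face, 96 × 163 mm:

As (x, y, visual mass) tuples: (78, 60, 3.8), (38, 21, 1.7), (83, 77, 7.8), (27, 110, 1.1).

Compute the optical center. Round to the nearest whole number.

Weights sum to 3.8 + 1.7 + 7.8 + 1.1 = 14.4.
x-moment: 3.8·78 + 1.7·38 + 7.8·83 + 1.1·27 = 1038.1; centroid 1038.1/14.4 ≈ 72.09.
y-moment: 3.8·60 + 1.7·21 + 7.8·77 + 1.1·110 = 985.3; centroid 985.3/14.4 ≈ 68.42.

(72, 68)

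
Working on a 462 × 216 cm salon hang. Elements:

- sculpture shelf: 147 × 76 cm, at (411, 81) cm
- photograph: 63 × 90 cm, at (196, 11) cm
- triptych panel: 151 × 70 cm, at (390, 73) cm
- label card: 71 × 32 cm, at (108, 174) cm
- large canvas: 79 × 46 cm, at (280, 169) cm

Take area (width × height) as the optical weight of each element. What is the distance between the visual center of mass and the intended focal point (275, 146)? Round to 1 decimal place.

Areas → weights: sculpture shelf 147·76 = 11172, photograph 63·90 = 5670, triptych panel 151·70 = 10570, label card 71·32 = 2272, large canvas 79·46 = 3634; Σw = 33318.
x: (11172·411 + 5670·196 + 10570·390 + 2272·108 + 3634·280) / 33318 = 11088208 / 33318 ≈ 332.80
y: (11172·81 + 5670·11 + 10570·73 + 2272·174 + 3634·169) / 33318 = 2748386 / 33318 ≈ 82.49
From (275, 146): dx = 57.80, dy = -63.51, so the distance is √(dx²+dy²) ≈ 85.87.

≈ 85.9 cm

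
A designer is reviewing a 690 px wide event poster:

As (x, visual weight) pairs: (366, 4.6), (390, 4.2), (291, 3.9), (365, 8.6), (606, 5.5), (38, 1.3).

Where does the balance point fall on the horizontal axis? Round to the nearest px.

x ≈ 391

Total weight = 4.6 + 4.2 + 3.9 + 8.6 + 5.5 + 1.3 = 28.1.
Σw·x = 4.6·366 + 4.2·390 + 3.9·291 + 8.6·365 + 5.5·606 + 1.3·38 = 10977.9, so x̄ = 10977.9/28.1 ≈ 390.67.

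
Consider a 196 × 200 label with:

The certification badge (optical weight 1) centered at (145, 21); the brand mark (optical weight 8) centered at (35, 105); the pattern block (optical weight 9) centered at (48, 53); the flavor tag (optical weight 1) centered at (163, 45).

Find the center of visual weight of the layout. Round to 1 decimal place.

(53.7, 72.8)

Weights sum to 1 + 8 + 9 + 1 = 19.
x: (1·145 + 8·35 + 9·48 + 1·163) / 19 = 1020 / 19 ≈ 53.68
y: (1·21 + 8·105 + 9·53 + 1·45) / 19 = 1383 / 19 ≈ 72.79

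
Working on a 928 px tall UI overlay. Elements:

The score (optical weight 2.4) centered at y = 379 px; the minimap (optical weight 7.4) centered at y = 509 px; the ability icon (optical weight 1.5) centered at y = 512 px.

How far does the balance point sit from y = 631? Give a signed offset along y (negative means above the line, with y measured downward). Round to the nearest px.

≈ -149 px

Σw = 2.4 + 7.4 + 1.5 = 11.3.
Σw·y = 2.4·379 + 7.4·509 + 1.5·512 = 5444.2, so ȳ = 5444.2/11.3 ≈ 481.79.
Difference: 481.79 − 631 ≈ -149.21.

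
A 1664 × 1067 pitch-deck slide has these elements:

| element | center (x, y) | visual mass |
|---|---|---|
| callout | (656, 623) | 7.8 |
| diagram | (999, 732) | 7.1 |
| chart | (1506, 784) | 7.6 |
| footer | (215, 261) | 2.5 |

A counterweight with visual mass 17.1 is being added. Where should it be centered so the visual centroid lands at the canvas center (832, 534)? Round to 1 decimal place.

(633.6, 340.0)

After adding the counterweight, total weight = 7.8 + 7.1 + 7.6 + 2.5 + 17.1 = 42.1.
x: need Σw·x = 42.1·832 = 35027.2. Existing = 7.8·656 + 7.1·999 + 7.6·1506 + 2.5·215 = 24192.8. Remainder 10834.4 / 17.1 ≈ 633.59.
y: need Σw·y = 42.1·534 = 22481.4. Existing = 7.8·623 + 7.1·732 + 7.6·784 + 2.5·261 = 16667.5. Remainder 5813.9 / 17.1 ≈ 339.99.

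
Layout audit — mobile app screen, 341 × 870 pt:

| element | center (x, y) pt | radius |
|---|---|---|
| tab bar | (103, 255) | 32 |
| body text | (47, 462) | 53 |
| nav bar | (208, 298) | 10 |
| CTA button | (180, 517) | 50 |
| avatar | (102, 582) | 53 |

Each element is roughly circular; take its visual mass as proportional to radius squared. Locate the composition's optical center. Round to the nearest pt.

r² weights: tab bar 32² = 1024, body text 53² = 2809, nav bar 10² = 100, CTA button 50² = 2500, avatar 53² = 2809. Total = 9242.
x-moment: 1024·103 + 2809·47 + 100·208 + 2500·180 + 2809·102 = 994813; centroid 994813/9242 ≈ 107.64.
y-moment: 1024·255 + 2809·462 + 100·298 + 2500·517 + 2809·582 = 4516016; centroid 4516016/9242 ≈ 488.64.

(108, 489)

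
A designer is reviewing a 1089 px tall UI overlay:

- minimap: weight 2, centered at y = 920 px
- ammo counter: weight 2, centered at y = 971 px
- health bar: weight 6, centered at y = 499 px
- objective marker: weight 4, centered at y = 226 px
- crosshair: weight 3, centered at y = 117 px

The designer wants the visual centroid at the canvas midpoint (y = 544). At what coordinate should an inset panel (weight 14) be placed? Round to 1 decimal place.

y ≈ 630.9

With the inset panel, Σw becomes 2 + 2 + 6 + 4 + 3 + 14 = 31.
y: target moment 31×544 = 16864; current 2·920 + 2·971 + 6·499 + 4·226 + 3·117 = 8031; the inset panel supplies 8833, so y = 8833/14 ≈ 630.93.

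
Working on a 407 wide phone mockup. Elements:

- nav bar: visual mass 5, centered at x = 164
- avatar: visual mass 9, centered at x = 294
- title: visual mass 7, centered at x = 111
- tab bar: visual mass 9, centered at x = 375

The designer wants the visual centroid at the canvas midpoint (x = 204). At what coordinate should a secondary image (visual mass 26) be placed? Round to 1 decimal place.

With the secondary image, Σw becomes 5 + 9 + 7 + 9 + 26 = 56.
Along x: (7618 + 26·x) / 56 = 204 (existing moment 5·164 + 9·294 + 7·111 + 9·375 = 7618) ⇒ x = (11424 − 7618) / 26 ≈ 146.38.

x ≈ 146.4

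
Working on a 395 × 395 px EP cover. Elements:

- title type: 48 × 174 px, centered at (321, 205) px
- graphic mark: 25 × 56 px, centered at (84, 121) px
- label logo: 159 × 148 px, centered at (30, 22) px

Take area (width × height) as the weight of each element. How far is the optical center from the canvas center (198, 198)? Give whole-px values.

Taking area as weight: title type 48·174 = 8352, graphic mark 25·56 = 1400, label logo 159·148 = 23532. Sum 33284.
Σw·x = 8352·321 + 1400·84 + 23532·30 = 3504552, so x̄ = 3504552/33284 ≈ 105.29.
Σw·y = 8352·205 + 1400·121 + 23532·22 = 2399264, so ȳ = 2399264/33284 ≈ 72.08.
Offset from (198, 198): Δx ≈ -92.71, Δy ≈ -125.92; distance = √(Δx² + Δy²) ≈ 156.36.

≈ 156 px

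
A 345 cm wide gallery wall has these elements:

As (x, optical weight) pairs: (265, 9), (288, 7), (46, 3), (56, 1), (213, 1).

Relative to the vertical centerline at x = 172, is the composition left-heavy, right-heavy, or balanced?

right-heavy

Total weight = 9 + 7 + 3 + 1 + 1 = 21.
Σw·x = 9·265 + 7·288 + 3·46 + 1·56 + 1·213 = 4808, so x̄ = 4808/21 ≈ 228.95.
229.0 vs midline 172 → right-heavy.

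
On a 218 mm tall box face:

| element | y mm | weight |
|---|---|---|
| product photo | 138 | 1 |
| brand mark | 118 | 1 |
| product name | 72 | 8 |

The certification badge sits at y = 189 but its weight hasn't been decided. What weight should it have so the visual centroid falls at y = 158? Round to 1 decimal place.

Fixed elements: Σw = 1 + 1 + 8 = 10, Σw·y = 1·138 + 1·118 + 8·72 = 832.
Set Σw·y/Σw = 158: (832 + 189w) = 158·(10 + w).
So w = (158·10 − 832)/(189 − 158) = 748/31 ≈ 24.13.

w ≈ 24.1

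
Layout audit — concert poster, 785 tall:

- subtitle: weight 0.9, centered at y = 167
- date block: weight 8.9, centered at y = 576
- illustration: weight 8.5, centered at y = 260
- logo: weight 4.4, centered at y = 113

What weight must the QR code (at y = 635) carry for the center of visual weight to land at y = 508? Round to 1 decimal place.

w ≈ 27.9

Existing Σw = 22.7 (0.9 + 8.9 + 8.5 + 4.4); existing moment 0.9·167 + 8.9·576 + 8.5·260 + 4.4·113 = 7983.9.
For the centroid to hit 508: (7983.9 + w·635) / (22.7 + w) = 508.
Solving: w = (508·22.7 − 7983.9) / (635 − 508) = 3547.7 / 127 ≈ 27.93.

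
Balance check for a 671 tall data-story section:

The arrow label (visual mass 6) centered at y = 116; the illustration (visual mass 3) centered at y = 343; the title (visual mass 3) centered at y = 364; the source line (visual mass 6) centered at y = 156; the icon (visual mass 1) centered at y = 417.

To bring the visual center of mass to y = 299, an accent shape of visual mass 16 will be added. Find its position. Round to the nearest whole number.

With the accent shape, Σw becomes 6 + 3 + 3 + 6 + 1 + 16 = 35.
Along y: (4170 + 16·y) / 35 = 299 (existing moment 6·116 + 3·343 + 3·364 + 6·156 + 1·417 = 4170) ⇒ y = (10465 − 4170) / 16 ≈ 393.44.

y ≈ 393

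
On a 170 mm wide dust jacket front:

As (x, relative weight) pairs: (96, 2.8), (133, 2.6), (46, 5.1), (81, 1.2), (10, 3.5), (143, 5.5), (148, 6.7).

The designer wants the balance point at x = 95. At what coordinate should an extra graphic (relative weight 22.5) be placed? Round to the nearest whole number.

After adding the extra graphic, total weight = 2.8 + 2.6 + 5.1 + 1.2 + 3.5 + 5.5 + 6.7 + 22.5 = 49.9.
Along x: (2759.5 + 22.5·x) / 49.9 = 95 (existing moment 2.8·96 + 2.6·133 + 5.1·46 + 1.2·81 + 3.5·10 + 5.5·143 + 6.7·148 = 2759.5) ⇒ x = (4740.5 − 2759.5) / 22.5 ≈ 88.04.

x ≈ 88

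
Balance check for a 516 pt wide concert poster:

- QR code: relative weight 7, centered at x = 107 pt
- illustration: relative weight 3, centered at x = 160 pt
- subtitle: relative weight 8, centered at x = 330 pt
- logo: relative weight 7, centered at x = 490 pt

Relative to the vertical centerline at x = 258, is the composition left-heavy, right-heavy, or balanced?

right-heavy

Weights sum to 7 + 3 + 8 + 7 = 25.
x: (7·107 + 3·160 + 8·330 + 7·490) / 25 = 7299 / 25 ≈ 291.96
292.0 vs midline 258 → right-heavy.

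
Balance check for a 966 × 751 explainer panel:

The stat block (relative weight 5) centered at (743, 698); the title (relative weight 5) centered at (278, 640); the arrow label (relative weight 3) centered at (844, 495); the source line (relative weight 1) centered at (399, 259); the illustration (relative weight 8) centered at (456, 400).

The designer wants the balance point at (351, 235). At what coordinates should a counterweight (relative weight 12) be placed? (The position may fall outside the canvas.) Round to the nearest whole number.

With the counterweight, Σw becomes 5 + 5 + 3 + 1 + 8 + 12 = 34.
x: need Σw·x = 34·351 = 11934. Existing = 5·743 + 5·278 + 3·844 + 1·399 + 8·456 = 11684. Remainder 250 / 12 ≈ 20.83.
y: need Σw·y = 34·235 = 7990. Existing = 5·698 + 5·640 + 3·495 + 1·259 + 8·400 = 11634. Remainder -3644 / 12 ≈ -303.67.

(21, -304)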